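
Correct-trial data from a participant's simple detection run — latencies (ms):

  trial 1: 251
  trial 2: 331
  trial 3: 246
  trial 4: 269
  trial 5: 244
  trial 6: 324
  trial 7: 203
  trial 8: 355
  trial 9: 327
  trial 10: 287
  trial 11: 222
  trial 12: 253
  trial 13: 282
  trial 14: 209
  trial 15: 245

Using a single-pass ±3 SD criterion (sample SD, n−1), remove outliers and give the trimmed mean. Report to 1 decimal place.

269.9 ms

n = 15, ΣRT = 4048, M = 269.867
Σ(x−M)² = 30585.73; s = √(30585.73/14) = 46.741
Cutoffs: 269.867 ± 3·46.741 → [129.6, 410.1]
No RTs fall outside the cutoffs; all 15 retained. Mean = 4048/15 = 269.867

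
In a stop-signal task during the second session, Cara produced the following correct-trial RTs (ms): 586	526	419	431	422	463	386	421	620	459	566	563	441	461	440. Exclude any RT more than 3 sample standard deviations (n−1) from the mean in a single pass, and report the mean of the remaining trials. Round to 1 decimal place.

n = 15, ΣRT = 7204, M = 480.267
Σ(x−M)² = 73250.93; s = √(73250.93/14) = 72.334
Cutoffs: 480.267 ± 3·72.334 → [263.3, 697.3]
No RTs fall outside the cutoffs; all 15 retained. Mean = 7204/15 = 480.267

480.3 ms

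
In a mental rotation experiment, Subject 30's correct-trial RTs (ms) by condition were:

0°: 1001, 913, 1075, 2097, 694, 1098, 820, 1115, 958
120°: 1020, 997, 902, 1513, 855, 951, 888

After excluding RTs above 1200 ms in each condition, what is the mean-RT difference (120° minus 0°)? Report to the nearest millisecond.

0°: exclude 2097
120°: exclude 1513
M(0°) = 7674/8 = 959.250
M(120°) = 5613/6 = 935.500
Difference = 935.500 − 959.250 = -23.750 ms

-24 ms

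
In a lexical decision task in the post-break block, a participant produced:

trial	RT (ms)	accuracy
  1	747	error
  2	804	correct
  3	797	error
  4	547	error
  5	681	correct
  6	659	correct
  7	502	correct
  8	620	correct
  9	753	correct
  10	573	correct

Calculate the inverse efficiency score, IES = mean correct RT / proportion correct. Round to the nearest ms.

937 ms

Correct trials (n=7): 804, 681, 659, 502, 620, 753, 573
Mean correct RT = 4592/7 = 656.0000 ms
Proportion correct = 7/10
IES = 656.0000 / (7/10) = 937.143 ms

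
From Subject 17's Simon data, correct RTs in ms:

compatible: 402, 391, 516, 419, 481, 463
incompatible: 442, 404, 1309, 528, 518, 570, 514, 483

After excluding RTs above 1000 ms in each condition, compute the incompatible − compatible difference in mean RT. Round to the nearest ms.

49 ms

incompatible: exclude 1309
M(compatible) = 2672/6 = 445.333
M(incompatible) = 3459/7 = 494.143
Difference = 494.143 − 445.333 = 48.810 ms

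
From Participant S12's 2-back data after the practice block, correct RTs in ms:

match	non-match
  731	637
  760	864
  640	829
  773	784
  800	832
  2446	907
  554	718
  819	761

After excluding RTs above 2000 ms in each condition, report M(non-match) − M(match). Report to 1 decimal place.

match: exclude 2446
M(match) = 5077/7 = 725.286
M(non-match) = 6332/8 = 791.500
Difference = 791.500 − 725.286 = 66.214 ms

66.2 ms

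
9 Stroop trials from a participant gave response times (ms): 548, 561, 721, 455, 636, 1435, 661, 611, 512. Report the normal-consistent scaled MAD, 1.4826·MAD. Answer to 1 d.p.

Sorted: 455, 512, 548, 561, 611, 636, 661, 721, 1435 → median = 611
|x − 611| sorted: 0, 25, 50, 50, 63, 99, 110, 156, 824 → MAD = 63
Robust SD ≈ 1.4826 × 63 = 93.404

93.4 ms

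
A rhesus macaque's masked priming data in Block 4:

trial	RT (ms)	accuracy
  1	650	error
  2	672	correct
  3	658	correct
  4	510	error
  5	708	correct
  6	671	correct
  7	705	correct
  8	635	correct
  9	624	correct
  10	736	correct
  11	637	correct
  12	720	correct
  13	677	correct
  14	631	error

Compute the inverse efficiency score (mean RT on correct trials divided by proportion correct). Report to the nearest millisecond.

Correct trials (n=11): 672, 658, 708, 671, 705, 635, 624, 736, 637, 720, 677
Mean correct RT = 7443/11 = 676.6364 ms
Proportion correct = 11/14
IES = 676.6364 / (11/14) = 861.174 ms

861 ms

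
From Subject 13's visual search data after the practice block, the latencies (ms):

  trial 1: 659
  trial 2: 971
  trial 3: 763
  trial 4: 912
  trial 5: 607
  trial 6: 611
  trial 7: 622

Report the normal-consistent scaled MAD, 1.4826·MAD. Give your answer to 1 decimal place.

77.1 ms

Sorted: 607, 611, 622, 659, 763, 912, 971 → median = 659
|x − 659| sorted: 0, 37, 48, 52, 104, 253, 312 → MAD = 52
Robust SD ≈ 1.4826 × 52 = 77.095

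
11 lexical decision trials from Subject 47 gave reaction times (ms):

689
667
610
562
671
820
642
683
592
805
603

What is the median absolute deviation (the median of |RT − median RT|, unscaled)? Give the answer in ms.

57 ms

Sorted: 562, 592, 603, 610, 642, 667, 671, 683, 689, 805, 820 → median = 667
|x − 667|: 22, 0, 57, 105, 4, 153, 25, 16, 75, 138, 64
Sorted deviations: 0, 4, 16, 22, 25, 57, 64, 75, 105, 138, 153 → MAD = 57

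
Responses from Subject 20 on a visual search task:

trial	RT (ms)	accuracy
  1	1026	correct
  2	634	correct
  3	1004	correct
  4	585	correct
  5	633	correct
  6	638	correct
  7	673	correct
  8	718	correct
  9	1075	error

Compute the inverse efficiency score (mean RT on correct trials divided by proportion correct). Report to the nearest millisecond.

Correct trials (n=8): 1026, 634, 1004, 585, 633, 638, 673, 718
Mean correct RT = 5911/8 = 738.8750 ms
Proportion correct = 8/9
IES = 738.8750 / (8/9) = 831.234 ms

831 ms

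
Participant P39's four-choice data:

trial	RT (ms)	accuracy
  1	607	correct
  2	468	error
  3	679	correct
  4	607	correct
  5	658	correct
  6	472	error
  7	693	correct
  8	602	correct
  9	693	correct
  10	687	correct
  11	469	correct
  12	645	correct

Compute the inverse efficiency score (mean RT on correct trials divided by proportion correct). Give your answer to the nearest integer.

Correct trials (n=10): 607, 679, 607, 658, 693, 602, 693, 687, 469, 645
Mean correct RT = 6340/10 = 634.0000 ms
Proportion correct = 10/12
IES = 634.0000 / (10/12) = 760.800 ms

761 ms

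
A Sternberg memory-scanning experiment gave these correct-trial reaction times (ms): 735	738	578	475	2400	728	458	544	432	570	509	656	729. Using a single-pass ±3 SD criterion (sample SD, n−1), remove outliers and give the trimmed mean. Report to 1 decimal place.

n = 13, ΣRT = 9552, M = 734.769
Σ(x−M)² = 3154128.31; s = √(3154128.31/12) = 512.683
Cutoffs: 734.769 ± 3·512.683 → [-803.3, 2272.8]
Outside: 2400 → excluded.
Retained (n=12): Σ = 7152, mean = 7152/12 = 596.000

596.0 ms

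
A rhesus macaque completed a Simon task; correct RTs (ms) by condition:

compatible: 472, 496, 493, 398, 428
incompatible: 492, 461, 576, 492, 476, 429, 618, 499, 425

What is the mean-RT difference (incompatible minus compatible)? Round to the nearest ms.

39 ms

M(compatible) = 2287/5 = 457.400
M(incompatible) = 4468/9 = 496.444
Difference = 496.444 − 457.400 = 39.044 ms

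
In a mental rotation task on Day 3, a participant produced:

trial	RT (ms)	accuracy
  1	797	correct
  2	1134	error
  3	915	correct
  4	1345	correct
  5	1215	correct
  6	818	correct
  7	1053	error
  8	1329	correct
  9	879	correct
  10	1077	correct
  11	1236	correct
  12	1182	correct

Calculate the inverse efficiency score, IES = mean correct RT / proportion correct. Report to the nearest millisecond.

Correct trials (n=10): 797, 915, 1345, 1215, 818, 1329, 879, 1077, 1236, 1182
Mean correct RT = 10793/10 = 1079.3000 ms
Proportion correct = 10/12
IES = 1079.3000 / (10/12) = 1295.160 ms

1295 ms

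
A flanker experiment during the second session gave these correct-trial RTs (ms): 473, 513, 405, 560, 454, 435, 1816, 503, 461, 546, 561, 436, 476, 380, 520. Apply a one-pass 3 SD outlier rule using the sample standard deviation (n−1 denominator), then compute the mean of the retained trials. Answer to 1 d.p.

n = 15, ΣRT = 8539, M = 569.267
Σ(x−M)² = 1706590.93; s = √(1706590.93/14) = 349.141
Cutoffs: 569.267 ± 3·349.141 → [-478.2, 1616.7]
Outside: 1816 → excluded.
Retained (n=14): Σ = 6723, mean = 6723/14 = 480.214

480.2 ms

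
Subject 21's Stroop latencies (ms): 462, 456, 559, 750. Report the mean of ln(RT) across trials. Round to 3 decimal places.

6.301

ln(RT): 6.1356, 6.1225, 6.3261, 6.6201
Σ ln(RT) = 25.2043
Mean = 25.2043/4 = 6.30107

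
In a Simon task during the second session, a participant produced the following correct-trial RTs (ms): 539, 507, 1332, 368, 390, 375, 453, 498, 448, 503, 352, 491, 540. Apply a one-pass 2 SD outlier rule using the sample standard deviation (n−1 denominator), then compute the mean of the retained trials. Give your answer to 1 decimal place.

455.3 ms

n = 13, ΣRT = 6796, M = 522.769
Σ(x−M)² = 760714.31; s = √(760714.31/12) = 251.779
Cutoffs: 522.769 ± 2·251.779 → [19.2, 1026.3]
Outside: 1332 → excluded.
Retained (n=12): Σ = 5464, mean = 5464/12 = 455.333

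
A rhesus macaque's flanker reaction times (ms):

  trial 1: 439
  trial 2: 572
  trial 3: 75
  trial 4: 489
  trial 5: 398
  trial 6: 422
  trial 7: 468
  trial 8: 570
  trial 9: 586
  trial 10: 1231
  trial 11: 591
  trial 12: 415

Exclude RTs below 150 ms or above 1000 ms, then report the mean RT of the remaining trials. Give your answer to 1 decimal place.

495.0 ms

Excluded: 75, 1231
Retained (n=10): Σ = 4950
Mean = 4950/10 = 495.0000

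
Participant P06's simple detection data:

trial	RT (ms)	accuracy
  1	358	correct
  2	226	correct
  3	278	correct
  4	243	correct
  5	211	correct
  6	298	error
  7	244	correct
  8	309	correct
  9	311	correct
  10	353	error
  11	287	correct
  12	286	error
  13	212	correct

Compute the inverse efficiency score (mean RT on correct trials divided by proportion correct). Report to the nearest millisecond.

348 ms

Correct trials (n=10): 358, 226, 278, 243, 211, 244, 309, 311, 287, 212
Mean correct RT = 2679/10 = 267.9000 ms
Proportion correct = 10/13
IES = 267.9000 / (10/13) = 348.270 ms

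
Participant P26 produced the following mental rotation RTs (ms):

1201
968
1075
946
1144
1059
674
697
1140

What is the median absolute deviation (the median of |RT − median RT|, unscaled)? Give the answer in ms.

91 ms

Sorted: 674, 697, 946, 968, 1059, 1075, 1140, 1144, 1201 → median = 1059
|x − 1059|: 142, 91, 16, 113, 85, 0, 385, 362, 81
Sorted deviations: 0, 16, 81, 85, 91, 113, 142, 362, 385 → MAD = 91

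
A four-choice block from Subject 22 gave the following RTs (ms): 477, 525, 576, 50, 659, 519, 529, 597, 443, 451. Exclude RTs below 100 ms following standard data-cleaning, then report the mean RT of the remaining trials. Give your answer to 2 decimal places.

Excluded: 50
Retained (n=9): Σ = 4776
Mean = 4776/9 = 530.6667

530.67 ms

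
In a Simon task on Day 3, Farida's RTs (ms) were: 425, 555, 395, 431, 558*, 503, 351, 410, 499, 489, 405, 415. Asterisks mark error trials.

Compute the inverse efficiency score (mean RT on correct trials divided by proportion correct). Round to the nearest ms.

Correct trials (n=11): 425, 555, 395, 431, 503, 351, 410, 499, 489, 405, 415
Mean correct RT = 4878/11 = 443.4545 ms
Proportion correct = 11/12
IES = 443.4545 / (11/12) = 483.769 ms

484 ms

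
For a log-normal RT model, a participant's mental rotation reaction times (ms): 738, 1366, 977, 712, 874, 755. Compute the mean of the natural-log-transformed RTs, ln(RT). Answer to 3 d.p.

6.779

ln(RT): 6.6039, 7.2196, 6.8845, 6.5681, 6.7731, 6.6267
Σ ln(RT) = 40.6759
Mean = 40.6759/6 = 6.77932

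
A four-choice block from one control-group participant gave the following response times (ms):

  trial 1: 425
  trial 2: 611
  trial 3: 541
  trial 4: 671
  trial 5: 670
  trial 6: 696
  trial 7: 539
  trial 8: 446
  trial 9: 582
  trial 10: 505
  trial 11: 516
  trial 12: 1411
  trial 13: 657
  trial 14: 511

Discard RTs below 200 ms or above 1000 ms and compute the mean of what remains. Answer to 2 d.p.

Excluded: 1411
Retained (n=13): Σ = 7370
Mean = 7370/13 = 566.9231

566.92 ms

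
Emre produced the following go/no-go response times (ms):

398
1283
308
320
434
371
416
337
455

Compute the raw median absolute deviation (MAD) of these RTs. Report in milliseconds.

57 ms

Sorted: 308, 320, 337, 371, 398, 416, 434, 455, 1283 → median = 398
|x − 398|: 0, 885, 90, 78, 36, 27, 18, 61, 57
Sorted deviations: 0, 18, 27, 36, 57, 61, 78, 90, 885 → MAD = 57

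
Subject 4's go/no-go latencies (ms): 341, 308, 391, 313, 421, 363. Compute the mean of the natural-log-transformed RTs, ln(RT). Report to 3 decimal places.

ln(RT): 5.8319, 5.7301, 5.9687, 5.7462, 6.0426, 5.8944
Σ ln(RT) = 35.2139
Mean = 35.2139/6 = 5.86899

5.869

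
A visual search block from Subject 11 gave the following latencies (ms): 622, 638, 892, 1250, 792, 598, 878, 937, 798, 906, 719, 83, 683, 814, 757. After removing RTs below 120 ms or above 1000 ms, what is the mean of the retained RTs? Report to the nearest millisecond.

Excluded: 83, 1250
Retained (n=13): Σ = 10034
Mean = 10034/13 = 771.8462

772 ms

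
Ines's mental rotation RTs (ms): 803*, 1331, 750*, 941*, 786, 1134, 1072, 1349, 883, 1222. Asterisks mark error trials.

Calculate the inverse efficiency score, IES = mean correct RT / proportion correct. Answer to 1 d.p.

Correct trials (n=7): 1331, 786, 1134, 1072, 1349, 883, 1222
Mean correct RT = 7777/7 = 1111.0000 ms
Proportion correct = 7/10
IES = 1111.0000 / (7/10) = 1587.143 ms

1587.1 ms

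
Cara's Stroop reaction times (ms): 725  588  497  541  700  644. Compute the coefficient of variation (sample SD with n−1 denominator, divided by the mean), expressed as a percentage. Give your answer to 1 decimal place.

n = 6, Σ = 3695, M = 615.8333
Σ(x−M)² = 40290.833; s = √(40290.833/5) = 89.7673
CV = 89.7673 / 615.8333 = 0.14577 = 14.577%

14.6%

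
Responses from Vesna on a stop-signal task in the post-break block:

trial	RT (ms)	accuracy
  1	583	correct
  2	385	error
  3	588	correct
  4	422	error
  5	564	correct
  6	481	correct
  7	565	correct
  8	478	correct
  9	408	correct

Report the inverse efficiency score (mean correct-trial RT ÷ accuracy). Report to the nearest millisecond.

674 ms

Correct trials (n=7): 583, 588, 564, 481, 565, 478, 408
Mean correct RT = 3667/7 = 523.8571 ms
Proportion correct = 7/9
IES = 523.8571 / (7/9) = 673.531 ms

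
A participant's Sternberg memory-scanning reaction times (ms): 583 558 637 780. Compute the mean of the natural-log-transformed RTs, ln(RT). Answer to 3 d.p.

6.452

ln(RT): 6.3682, 6.3244, 6.4568, 6.6593
Σ ln(RT) = 25.8086
Mean = 25.8086/4 = 6.45215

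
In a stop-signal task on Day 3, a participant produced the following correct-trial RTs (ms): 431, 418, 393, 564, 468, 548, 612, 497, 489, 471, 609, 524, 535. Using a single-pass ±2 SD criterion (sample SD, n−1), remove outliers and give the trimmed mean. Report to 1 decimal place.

n = 13, ΣRT = 6559, M = 504.538
Σ(x−M)² = 57287.23; s = √(57287.23/12) = 69.094
Cutoffs: 504.538 ± 2·69.094 → [366.4, 642.7]
No RTs fall outside the cutoffs; all 13 retained. Mean = 6559/13 = 504.538

504.5 ms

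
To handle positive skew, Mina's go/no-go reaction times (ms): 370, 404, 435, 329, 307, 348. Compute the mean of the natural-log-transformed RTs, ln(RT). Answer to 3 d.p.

ln(RT): 5.9135, 6.0014, 6.0753, 5.7961, 5.7268, 5.8522
Σ ln(RT) = 35.3654
Mean = 35.3654/6 = 5.89423

5.894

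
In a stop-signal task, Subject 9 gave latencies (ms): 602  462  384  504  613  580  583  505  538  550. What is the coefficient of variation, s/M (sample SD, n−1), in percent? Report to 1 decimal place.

n = 10, Σ = 5321, M = 532.1000
Σ(x−M)² = 45042.900; s = √(45042.900/9) = 70.7444
CV = 70.7444 / 532.1000 = 0.13295 = 13.295%

13.3%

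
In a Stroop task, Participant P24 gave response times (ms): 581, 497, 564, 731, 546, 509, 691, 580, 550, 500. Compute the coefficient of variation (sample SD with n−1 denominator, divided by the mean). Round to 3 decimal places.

n = 10, Σ = 5749, M = 574.9000
Σ(x−M)² = 55504.900; s = √(55504.900/9) = 78.5316
CV = 78.5316 / 574.9000 = 0.13660

0.137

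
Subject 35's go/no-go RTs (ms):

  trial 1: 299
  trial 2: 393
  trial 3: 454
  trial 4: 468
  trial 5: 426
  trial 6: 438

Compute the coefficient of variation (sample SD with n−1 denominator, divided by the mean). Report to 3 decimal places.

n = 6, Σ = 2478, M = 413.0000
Σ(x−M)² = 18896.000; s = √(18896.000/5) = 61.4752
CV = 61.4752 / 413.0000 = 0.14885

0.149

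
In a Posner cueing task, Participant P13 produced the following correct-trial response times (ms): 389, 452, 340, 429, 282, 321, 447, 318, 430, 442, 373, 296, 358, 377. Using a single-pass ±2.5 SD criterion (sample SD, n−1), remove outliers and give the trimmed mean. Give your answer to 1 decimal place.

375.3 ms

n = 14, ΣRT = 5254, M = 375.286
Σ(x−M)² = 44314.86; s = √(44314.86/13) = 58.385
Cutoffs: 375.286 ± 2.5·58.385 → [229.3, 521.2]
No RTs fall outside the cutoffs; all 14 retained. Mean = 5254/14 = 375.286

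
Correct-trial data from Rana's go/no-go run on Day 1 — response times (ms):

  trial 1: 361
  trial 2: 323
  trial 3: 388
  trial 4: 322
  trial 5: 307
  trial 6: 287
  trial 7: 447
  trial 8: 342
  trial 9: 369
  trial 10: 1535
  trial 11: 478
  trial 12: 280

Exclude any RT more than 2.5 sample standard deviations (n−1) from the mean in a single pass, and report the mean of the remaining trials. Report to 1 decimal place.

354.9 ms

n = 12, ΣRT = 5439, M = 453.250
Σ(x−M)² = 1316312.25; s = √(1316312.25/11) = 345.926
Cutoffs: 453.250 ± 2.5·345.926 → [-411.6, 1318.1]
Outside: 1535 → excluded.
Retained (n=11): Σ = 3904, mean = 3904/11 = 354.909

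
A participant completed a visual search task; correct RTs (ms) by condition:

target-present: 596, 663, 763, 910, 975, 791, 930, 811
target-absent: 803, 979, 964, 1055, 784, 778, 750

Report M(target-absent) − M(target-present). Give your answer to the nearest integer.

M(target-present) = 6439/8 = 804.875
M(target-absent) = 6113/7 = 873.286
Difference = 873.286 − 804.875 = 68.411 ms

68 ms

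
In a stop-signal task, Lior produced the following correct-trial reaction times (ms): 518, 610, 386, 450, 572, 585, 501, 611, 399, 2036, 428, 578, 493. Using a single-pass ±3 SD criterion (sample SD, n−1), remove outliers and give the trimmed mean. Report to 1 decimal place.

510.9 ms

n = 13, ΣRT = 8167, M = 628.231
Σ(x−M)² = 2219704.31; s = √(2219704.31/12) = 430.088
Cutoffs: 628.231 ± 3·430.088 → [-662.0, 1918.5]
Outside: 2036 → excluded.
Retained (n=12): Σ = 6131, mean = 6131/12 = 510.917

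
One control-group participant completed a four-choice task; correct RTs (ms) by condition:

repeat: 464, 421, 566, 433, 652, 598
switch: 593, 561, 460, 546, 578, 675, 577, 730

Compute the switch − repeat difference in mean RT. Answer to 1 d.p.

M(repeat) = 3134/6 = 522.333
M(switch) = 4720/8 = 590.000
Difference = 590.000 − 522.333 = 67.667 ms

67.7 ms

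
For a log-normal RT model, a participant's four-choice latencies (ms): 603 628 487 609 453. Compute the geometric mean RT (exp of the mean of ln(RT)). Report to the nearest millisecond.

551 ms

ln(RT): 6.4019, 6.4425, 6.1883, 6.4118, 6.1159
Mean ln(RT) = 31.5604/5 = 6.31209
Geometric mean = exp(6.31209) = 551.19 ms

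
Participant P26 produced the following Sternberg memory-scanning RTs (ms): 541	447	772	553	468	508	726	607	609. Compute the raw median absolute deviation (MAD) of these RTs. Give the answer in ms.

Sorted: 447, 468, 508, 541, 553, 607, 609, 726, 772 → median = 553
|x − 553|: 12, 106, 219, 0, 85, 45, 173, 54, 56
Sorted deviations: 0, 12, 45, 54, 56, 85, 106, 173, 219 → MAD = 56

56 ms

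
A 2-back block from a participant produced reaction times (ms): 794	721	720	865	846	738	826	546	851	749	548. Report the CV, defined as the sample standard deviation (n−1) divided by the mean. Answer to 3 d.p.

n = 11, Σ = 8204, M = 745.8182
Σ(x−M)² = 124467.636; s = √(124467.636/10) = 111.5651
CV = 111.5651 / 745.8182 = 0.14959

0.150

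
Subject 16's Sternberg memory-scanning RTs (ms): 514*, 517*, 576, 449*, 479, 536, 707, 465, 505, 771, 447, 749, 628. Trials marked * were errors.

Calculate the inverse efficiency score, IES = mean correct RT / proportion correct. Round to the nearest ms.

762 ms

Correct trials (n=10): 576, 479, 536, 707, 465, 505, 771, 447, 749, 628
Mean correct RT = 5863/10 = 586.3000 ms
Proportion correct = 10/13
IES = 586.3000 / (10/13) = 762.190 ms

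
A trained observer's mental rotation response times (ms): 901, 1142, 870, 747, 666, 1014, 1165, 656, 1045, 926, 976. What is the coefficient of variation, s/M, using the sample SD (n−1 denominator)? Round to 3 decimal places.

n = 11, Σ = 10108, M = 918.9091
Σ(x−M)² = 303930.909; s = √(303930.909/10) = 174.3361
CV = 174.3361 / 918.9091 = 0.18972

0.190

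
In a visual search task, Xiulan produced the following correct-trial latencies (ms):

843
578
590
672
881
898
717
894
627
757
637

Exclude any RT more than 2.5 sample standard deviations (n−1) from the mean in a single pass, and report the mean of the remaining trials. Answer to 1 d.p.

n = 11, ΣRT = 8094, M = 735.818
Σ(x−M)² = 156541.64; s = √(156541.64/10) = 125.117
Cutoffs: 735.818 ± 2.5·125.117 → [423.0, 1048.6]
No RTs fall outside the cutoffs; all 11 retained. Mean = 8094/11 = 735.818

735.8 ms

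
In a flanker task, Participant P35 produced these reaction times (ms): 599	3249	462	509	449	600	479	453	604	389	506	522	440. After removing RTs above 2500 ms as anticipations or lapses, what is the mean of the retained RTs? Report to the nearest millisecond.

Excluded: 3249
Retained (n=12): Σ = 6012
Mean = 6012/12 = 501.0000

501 ms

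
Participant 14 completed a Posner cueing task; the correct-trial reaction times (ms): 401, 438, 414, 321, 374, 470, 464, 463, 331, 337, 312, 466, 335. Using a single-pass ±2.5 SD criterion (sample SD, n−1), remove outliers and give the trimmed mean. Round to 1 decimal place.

394.3 ms

n = 13, ΣRT = 5126, M = 394.308
Σ(x−M)² = 46156.77; s = √(46156.77/12) = 62.019
Cutoffs: 394.308 ± 2.5·62.019 → [239.3, 549.4]
No RTs fall outside the cutoffs; all 13 retained. Mean = 5126/13 = 394.308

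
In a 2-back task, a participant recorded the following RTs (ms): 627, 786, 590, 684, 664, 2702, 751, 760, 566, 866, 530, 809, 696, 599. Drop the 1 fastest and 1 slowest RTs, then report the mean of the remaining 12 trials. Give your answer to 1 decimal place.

699.8 ms

Sorted: 530, 566, 590, 599, 627, 664, 684, 696, 751, 760, 786, 809, 866, 2702
Drop lowest 1 (530) and highest 1 (2702)
Remaining (n=12): Σ = 8398, mean = 8398/12 = 699.833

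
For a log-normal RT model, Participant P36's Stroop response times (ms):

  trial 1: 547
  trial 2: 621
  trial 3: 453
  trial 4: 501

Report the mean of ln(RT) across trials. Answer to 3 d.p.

ln(RT): 6.3044, 6.4313, 6.1159, 6.2166
Σ ln(RT) = 25.0683
Mean = 25.0683/4 = 6.26707

6.267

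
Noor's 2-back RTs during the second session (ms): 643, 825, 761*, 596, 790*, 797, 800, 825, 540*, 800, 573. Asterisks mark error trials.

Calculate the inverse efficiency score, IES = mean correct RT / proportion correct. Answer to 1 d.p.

1007.0 ms

Correct trials (n=8): 643, 825, 596, 797, 800, 825, 800, 573
Mean correct RT = 5859/8 = 732.3750 ms
Proportion correct = 8/11
IES = 732.3750 / (8/11) = 1007.016 ms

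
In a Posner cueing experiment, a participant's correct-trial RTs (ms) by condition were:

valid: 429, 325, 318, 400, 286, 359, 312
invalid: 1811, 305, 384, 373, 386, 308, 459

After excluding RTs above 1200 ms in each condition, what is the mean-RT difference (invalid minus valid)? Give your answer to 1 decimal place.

invalid: exclude 1811
M(valid) = 2429/7 = 347.000
M(invalid) = 2215/6 = 369.167
Difference = 369.167 − 347.000 = 22.167 ms

22.2 ms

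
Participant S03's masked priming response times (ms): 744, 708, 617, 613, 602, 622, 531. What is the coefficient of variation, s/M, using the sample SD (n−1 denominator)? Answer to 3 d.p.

n = 7, Σ = 4437, M = 633.8571
Σ(x−M)² = 30082.857; s = √(30082.857/6) = 70.8083
CV = 70.8083 / 633.8571 = 0.11171

0.112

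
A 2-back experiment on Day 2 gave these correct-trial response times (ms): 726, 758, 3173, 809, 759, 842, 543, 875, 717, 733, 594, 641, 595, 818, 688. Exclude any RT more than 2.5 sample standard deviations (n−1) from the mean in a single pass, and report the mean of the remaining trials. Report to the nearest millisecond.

n = 15, ΣRT = 13271, M = 884.733
Σ(x−M)² = 5739860.93; s = √(5739860.93/14) = 640.305
Cutoffs: 884.733 ± 2.5·640.305 → [-716.0, 2485.5]
Outside: 3173 → excluded.
Retained (n=14): Σ = 10098, mean = 10098/14 = 721.286

721 ms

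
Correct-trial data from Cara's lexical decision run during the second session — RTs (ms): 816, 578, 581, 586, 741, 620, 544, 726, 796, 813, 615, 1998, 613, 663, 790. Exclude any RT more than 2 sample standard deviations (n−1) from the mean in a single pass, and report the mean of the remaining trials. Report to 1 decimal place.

677.3 ms

n = 15, ΣRT = 11480, M = 765.333
Σ(x−M)² = 1755615.33; s = √(1755615.33/14) = 354.120
Cutoffs: 765.333 ± 2·354.120 → [57.1, 1473.6]
Outside: 1998 → excluded.
Retained (n=14): Σ = 9482, mean = 9482/14 = 677.286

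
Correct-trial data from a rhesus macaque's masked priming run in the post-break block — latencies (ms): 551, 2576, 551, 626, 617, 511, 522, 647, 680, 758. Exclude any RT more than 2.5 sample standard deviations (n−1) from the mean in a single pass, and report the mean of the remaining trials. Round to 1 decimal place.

607.0 ms

n = 10, ΣRT = 8039, M = 803.900
Σ(x−M)² = 3542168.90; s = √(3542168.90/9) = 627.355
Cutoffs: 803.900 ± 2.5·627.355 → [-764.5, 2372.3]
Outside: 2576 → excluded.
Retained (n=9): Σ = 5463, mean = 5463/9 = 607.000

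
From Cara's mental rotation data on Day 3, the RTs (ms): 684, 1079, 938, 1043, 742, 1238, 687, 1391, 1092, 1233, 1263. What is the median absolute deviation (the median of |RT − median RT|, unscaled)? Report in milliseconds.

159 ms

Sorted: 684, 687, 742, 938, 1043, 1079, 1092, 1233, 1238, 1263, 1391 → median = 1079
|x − 1079|: 395, 0, 141, 36, 337, 159, 392, 312, 13, 154, 184
Sorted deviations: 0, 13, 36, 141, 154, 159, 184, 312, 337, 392, 395 → MAD = 159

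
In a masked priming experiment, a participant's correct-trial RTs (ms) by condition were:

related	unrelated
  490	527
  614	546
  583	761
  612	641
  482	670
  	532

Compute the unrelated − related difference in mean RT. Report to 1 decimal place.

56.6 ms

M(related) = 2781/5 = 556.200
M(unrelated) = 3677/6 = 612.833
Difference = 612.833 − 556.200 = 56.633 ms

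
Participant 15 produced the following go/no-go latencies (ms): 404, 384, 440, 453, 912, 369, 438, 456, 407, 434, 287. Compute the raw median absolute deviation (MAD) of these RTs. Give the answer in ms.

Sorted: 287, 369, 384, 404, 407, 434, 438, 440, 453, 456, 912 → median = 434
|x − 434|: 30, 50, 6, 19, 478, 65, 4, 22, 27, 0, 147
Sorted deviations: 0, 4, 6, 19, 22, 27, 30, 50, 65, 147, 478 → MAD = 27

27 ms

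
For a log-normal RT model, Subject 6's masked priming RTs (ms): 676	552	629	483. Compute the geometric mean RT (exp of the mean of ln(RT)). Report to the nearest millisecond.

ln(RT): 6.5162, 6.3135, 6.4441, 6.1800
Mean ln(RT) = 25.4539/4 = 6.36347
Geometric mean = exp(6.36347) = 580.26 ms

580 ms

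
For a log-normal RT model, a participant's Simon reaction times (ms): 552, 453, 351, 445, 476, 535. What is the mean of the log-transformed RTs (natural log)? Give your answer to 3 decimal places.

6.139

ln(RT): 6.3135, 6.1159, 5.8608, 6.0981, 6.1654, 6.2823
Σ ln(RT) = 36.8360
Mean = 36.8360/6 = 6.13933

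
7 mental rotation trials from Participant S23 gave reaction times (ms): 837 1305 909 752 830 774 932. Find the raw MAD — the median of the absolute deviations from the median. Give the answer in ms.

72 ms

Sorted: 752, 774, 830, 837, 909, 932, 1305 → median = 837
|x − 837|: 0, 468, 72, 85, 7, 63, 95
Sorted deviations: 0, 7, 63, 72, 85, 95, 468 → MAD = 72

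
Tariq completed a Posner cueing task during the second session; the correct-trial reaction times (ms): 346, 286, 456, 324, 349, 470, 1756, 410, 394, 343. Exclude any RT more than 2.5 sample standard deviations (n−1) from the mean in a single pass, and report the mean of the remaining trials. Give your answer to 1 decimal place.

n = 10, ΣRT = 5134, M = 513.400
Σ(x−M)² = 1745850.40; s = √(1745850.40/9) = 440.435
Cutoffs: 513.400 ± 2.5·440.435 → [-587.7, 1614.5]
Outside: 1756 → excluded.
Retained (n=9): Σ = 3378, mean = 3378/9 = 375.333

375.3 ms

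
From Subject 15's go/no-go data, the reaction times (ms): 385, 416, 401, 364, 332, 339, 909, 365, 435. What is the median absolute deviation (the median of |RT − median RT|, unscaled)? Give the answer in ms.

Sorted: 332, 339, 364, 365, 385, 401, 416, 435, 909 → median = 385
|x − 385|: 0, 31, 16, 21, 53, 46, 524, 20, 50
Sorted deviations: 0, 16, 20, 21, 31, 46, 50, 53, 524 → MAD = 31

31 ms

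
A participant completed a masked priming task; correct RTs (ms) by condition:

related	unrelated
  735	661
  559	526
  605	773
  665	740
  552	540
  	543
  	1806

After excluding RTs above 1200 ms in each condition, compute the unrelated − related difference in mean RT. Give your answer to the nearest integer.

7 ms

unrelated: exclude 1806
M(related) = 3116/5 = 623.200
M(unrelated) = 3783/6 = 630.500
Difference = 630.500 − 623.200 = 7.300 ms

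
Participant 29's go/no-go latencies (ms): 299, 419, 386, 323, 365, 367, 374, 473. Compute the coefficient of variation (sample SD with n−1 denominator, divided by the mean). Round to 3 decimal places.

n = 8, Σ = 3006, M = 375.7500
Σ(x−M)² = 20301.500; s = √(20301.500/7) = 53.8536
CV = 53.8536 / 375.7500 = 0.14332

0.143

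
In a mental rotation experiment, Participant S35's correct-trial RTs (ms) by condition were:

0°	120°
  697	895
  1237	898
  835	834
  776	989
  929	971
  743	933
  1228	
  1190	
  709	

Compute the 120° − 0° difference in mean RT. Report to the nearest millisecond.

-7 ms

M(0°) = 8344/9 = 927.111
M(120°) = 5520/6 = 920.000
Difference = 920.000 − 927.111 = -7.111 ms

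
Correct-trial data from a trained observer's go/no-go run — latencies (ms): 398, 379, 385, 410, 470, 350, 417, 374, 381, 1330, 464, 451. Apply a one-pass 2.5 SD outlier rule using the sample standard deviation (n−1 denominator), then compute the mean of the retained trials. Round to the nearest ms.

407 ms

n = 12, ΣRT = 5809, M = 484.083
Σ(x−M)² = 796252.92; s = √(796252.92/11) = 269.048
Cutoffs: 484.083 ± 2.5·269.048 → [-188.5, 1156.7]
Outside: 1330 → excluded.
Retained (n=11): Σ = 4479, mean = 4479/11 = 407.182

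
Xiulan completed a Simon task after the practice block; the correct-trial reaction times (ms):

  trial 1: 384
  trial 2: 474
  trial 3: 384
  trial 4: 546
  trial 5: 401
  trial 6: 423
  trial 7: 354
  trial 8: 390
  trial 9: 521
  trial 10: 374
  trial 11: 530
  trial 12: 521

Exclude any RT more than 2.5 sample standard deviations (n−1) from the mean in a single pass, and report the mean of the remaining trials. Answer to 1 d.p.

n = 12, ΣRT = 5302, M = 441.833
Σ(x−M)² = 55907.67; s = √(55907.67/11) = 71.292
Cutoffs: 441.833 ± 2.5·71.292 → [263.6, 620.1]
No RTs fall outside the cutoffs; all 12 retained. Mean = 5302/12 = 441.833

441.8 ms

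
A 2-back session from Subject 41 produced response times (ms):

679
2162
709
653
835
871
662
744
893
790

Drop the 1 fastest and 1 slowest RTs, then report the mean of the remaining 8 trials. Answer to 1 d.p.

Sorted: 653, 662, 679, 709, 744, 790, 835, 871, 893, 2162
Drop lowest 1 (653) and highest 1 (2162)
Remaining (n=8): Σ = 6183, mean = 6183/8 = 772.875

772.9 ms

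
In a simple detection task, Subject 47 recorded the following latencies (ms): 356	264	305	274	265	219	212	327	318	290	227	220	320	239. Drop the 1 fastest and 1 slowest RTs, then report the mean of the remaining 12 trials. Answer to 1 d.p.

272.3 ms

Sorted: 212, 219, 220, 227, 239, 264, 265, 274, 290, 305, 318, 320, 327, 356
Drop lowest 1 (212) and highest 1 (356)
Remaining (n=12): Σ = 3268, mean = 3268/12 = 272.333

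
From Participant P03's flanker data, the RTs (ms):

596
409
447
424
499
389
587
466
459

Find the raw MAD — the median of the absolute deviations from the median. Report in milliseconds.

Sorted: 389, 409, 424, 447, 459, 466, 499, 587, 596 → median = 459
|x − 459|: 137, 50, 12, 35, 40, 70, 128, 7, 0
Sorted deviations: 0, 7, 12, 35, 40, 50, 70, 128, 137 → MAD = 40

40 ms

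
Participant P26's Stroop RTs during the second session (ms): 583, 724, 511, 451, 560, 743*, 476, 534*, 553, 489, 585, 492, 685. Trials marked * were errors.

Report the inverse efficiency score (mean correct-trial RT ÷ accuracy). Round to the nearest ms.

Correct trials (n=11): 583, 724, 511, 451, 560, 476, 553, 489, 585, 492, 685
Mean correct RT = 6109/11 = 555.3636 ms
Proportion correct = 11/13
IES = 555.3636 / (11/13) = 656.339 ms

656 ms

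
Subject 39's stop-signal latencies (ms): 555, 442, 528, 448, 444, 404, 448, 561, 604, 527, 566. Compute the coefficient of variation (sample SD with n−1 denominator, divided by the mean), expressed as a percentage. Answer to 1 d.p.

n = 11, Σ = 5527, M = 502.4545
Σ(x−M)² = 44488.727; s = √(44488.727/10) = 66.6999
CV = 66.6999 / 502.4545 = 0.13275 = 13.275%

13.3%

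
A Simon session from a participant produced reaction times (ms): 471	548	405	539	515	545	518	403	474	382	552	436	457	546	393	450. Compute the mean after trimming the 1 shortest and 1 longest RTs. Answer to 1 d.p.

478.6 ms

Sorted: 382, 393, 403, 405, 436, 450, 457, 471, 474, 515, 518, 539, 545, 546, 548, 552
Drop lowest 1 (382) and highest 1 (552)
Remaining (n=14): Σ = 6700, mean = 6700/14 = 478.571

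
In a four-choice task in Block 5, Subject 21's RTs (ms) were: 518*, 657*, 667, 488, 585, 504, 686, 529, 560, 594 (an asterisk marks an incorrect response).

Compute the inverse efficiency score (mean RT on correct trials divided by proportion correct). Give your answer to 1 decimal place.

Correct trials (n=8): 667, 488, 585, 504, 686, 529, 560, 594
Mean correct RT = 4613/8 = 576.6250 ms
Proportion correct = 8/10
IES = 576.6250 / (8/10) = 720.781 ms

720.8 ms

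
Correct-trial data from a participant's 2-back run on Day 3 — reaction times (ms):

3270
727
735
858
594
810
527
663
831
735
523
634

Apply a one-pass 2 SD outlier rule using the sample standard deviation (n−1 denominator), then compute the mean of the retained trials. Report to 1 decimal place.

694.3 ms

n = 12, ΣRT = 10907, M = 908.917
Σ(x−M)² = 6216768.92; s = √(6216768.92/11) = 751.772
Cutoffs: 908.917 ± 2·751.772 → [-594.6, 2412.5]
Outside: 3270 → excluded.
Retained (n=11): Σ = 7637, mean = 7637/11 = 694.273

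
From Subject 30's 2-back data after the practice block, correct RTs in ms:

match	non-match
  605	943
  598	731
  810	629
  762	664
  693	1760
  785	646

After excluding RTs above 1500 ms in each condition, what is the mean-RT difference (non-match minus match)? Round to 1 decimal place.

13.8 ms

non-match: exclude 1760
M(match) = 4253/6 = 708.833
M(non-match) = 3613/5 = 722.600
Difference = 722.600 − 708.833 = 13.767 ms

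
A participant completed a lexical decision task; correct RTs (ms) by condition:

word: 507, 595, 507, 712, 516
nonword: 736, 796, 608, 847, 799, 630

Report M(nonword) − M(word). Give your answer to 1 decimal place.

168.6 ms

M(word) = 2837/5 = 567.400
M(nonword) = 4416/6 = 736.000
Difference = 736.000 − 567.400 = 168.600 ms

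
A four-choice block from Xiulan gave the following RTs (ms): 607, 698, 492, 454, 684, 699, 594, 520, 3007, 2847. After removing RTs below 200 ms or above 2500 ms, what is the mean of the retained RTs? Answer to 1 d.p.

593.5 ms

Excluded: 2847, 3007
Retained (n=8): Σ = 4748
Mean = 4748/8 = 593.5000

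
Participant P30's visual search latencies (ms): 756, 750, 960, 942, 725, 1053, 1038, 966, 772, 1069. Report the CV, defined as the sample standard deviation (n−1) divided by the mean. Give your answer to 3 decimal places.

0.153

n = 10, Σ = 9031, M = 903.1000
Σ(x−M)² = 170882.900; s = √(170882.900/9) = 137.7933
CV = 137.7933 / 903.1000 = 0.15258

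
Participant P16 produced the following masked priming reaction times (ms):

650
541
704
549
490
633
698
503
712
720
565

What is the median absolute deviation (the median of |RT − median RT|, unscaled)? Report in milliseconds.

79 ms

Sorted: 490, 503, 541, 549, 565, 633, 650, 698, 704, 712, 720 → median = 633
|x − 633|: 17, 92, 71, 84, 143, 0, 65, 130, 79, 87, 68
Sorted deviations: 0, 17, 65, 68, 71, 79, 84, 87, 92, 130, 143 → MAD = 79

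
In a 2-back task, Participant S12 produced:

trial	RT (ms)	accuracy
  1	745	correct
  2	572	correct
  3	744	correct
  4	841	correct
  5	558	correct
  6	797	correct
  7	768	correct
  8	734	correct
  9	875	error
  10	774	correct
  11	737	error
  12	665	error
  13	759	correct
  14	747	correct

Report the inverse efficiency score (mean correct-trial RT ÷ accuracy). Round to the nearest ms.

930 ms

Correct trials (n=11): 745, 572, 744, 841, 558, 797, 768, 734, 774, 759, 747
Mean correct RT = 8039/11 = 730.8182 ms
Proportion correct = 11/14
IES = 730.8182 / (11/14) = 930.132 ms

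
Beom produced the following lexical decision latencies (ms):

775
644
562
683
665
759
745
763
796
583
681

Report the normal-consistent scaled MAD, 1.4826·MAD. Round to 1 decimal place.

Sorted: 562, 583, 644, 665, 681, 683, 745, 759, 763, 775, 796 → median = 683
|x − 683| sorted: 0, 2, 18, 39, 62, 76, 80, 92, 100, 113, 121 → MAD = 76
Robust SD ≈ 1.4826 × 76 = 112.678

112.7 ms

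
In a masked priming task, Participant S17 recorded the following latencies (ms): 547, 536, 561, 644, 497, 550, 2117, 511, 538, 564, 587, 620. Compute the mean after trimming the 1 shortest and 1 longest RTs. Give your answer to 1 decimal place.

Sorted: 497, 511, 536, 538, 547, 550, 561, 564, 587, 620, 644, 2117
Drop lowest 1 (497) and highest 1 (2117)
Remaining (n=10): Σ = 5658, mean = 5658/10 = 565.800

565.8 ms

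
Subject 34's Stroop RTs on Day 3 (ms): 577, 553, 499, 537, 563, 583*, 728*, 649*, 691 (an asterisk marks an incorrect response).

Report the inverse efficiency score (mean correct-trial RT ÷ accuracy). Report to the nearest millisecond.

Correct trials (n=6): 577, 553, 499, 537, 563, 691
Mean correct RT = 3420/6 = 570.0000 ms
Proportion correct = 6/9
IES = 570.0000 / (6/9) = 855.000 ms

855 ms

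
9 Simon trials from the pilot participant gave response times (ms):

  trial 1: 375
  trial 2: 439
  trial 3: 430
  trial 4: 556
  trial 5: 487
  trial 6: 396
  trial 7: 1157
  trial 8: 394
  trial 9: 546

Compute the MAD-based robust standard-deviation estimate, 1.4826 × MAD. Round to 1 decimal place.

Sorted: 375, 394, 396, 430, 439, 487, 546, 556, 1157 → median = 439
|x − 439| sorted: 0, 9, 43, 45, 48, 64, 107, 117, 718 → MAD = 48
Robust SD ≈ 1.4826 × 48 = 71.165

71.2 ms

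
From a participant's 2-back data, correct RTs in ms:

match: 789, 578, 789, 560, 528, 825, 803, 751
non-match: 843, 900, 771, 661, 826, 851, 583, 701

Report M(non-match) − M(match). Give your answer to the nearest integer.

M(match) = 5623/8 = 702.875
M(non-match) = 6136/8 = 767.000
Difference = 767.000 − 702.875 = 64.125 ms

64 ms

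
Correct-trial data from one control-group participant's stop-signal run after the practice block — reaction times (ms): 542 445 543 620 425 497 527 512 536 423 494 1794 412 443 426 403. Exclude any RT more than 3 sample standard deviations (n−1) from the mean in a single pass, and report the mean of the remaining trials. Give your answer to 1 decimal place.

n = 16, ΣRT = 9042, M = 565.125
Σ(x−M)² = 1667259.75; s = √(1667259.75/15) = 333.393
Cutoffs: 565.125 ± 3·333.393 → [-435.1, 1565.3]
Outside: 1794 → excluded.
Retained (n=15): Σ = 7248, mean = 7248/15 = 483.200

483.2 ms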